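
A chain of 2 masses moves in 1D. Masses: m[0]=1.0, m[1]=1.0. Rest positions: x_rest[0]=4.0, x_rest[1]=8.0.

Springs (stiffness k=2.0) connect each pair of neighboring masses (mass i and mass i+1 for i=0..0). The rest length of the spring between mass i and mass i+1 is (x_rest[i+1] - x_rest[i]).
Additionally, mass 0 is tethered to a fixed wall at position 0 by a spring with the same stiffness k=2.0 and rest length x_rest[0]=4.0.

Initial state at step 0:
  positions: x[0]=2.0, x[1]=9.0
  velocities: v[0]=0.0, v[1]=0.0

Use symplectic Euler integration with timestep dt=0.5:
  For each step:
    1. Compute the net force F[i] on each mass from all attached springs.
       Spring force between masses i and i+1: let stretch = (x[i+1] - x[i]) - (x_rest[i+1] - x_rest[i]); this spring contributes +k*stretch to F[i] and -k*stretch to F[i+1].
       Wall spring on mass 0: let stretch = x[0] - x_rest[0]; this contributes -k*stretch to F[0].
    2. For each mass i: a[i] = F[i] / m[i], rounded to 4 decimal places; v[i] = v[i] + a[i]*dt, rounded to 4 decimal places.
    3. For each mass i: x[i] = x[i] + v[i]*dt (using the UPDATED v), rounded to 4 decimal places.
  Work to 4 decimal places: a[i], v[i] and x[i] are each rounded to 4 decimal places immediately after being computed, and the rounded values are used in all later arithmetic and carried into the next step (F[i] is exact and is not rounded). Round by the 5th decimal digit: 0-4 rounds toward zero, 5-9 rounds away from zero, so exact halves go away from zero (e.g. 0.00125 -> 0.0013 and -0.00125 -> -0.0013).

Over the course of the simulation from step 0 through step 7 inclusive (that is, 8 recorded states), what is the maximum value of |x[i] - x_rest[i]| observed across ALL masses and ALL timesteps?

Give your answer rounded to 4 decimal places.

Answer: 2.3203

Derivation:
Step 0: x=[2.0000 9.0000] v=[0.0000 0.0000]
Step 1: x=[4.5000 7.5000] v=[5.0000 -3.0000]
Step 2: x=[6.2500 6.5000] v=[3.5000 -2.0000]
Step 3: x=[5.0000 7.3750] v=[-2.5000 1.7500]
Step 4: x=[2.4375 9.0625] v=[-5.1250 3.3750]
Step 5: x=[1.9688 9.4375] v=[-0.9375 0.7500]
Step 6: x=[4.2500 8.0782] v=[4.5624 -2.7187]
Step 7: x=[6.3203 6.8048] v=[4.1406 -2.5469]
Max displacement = 2.3203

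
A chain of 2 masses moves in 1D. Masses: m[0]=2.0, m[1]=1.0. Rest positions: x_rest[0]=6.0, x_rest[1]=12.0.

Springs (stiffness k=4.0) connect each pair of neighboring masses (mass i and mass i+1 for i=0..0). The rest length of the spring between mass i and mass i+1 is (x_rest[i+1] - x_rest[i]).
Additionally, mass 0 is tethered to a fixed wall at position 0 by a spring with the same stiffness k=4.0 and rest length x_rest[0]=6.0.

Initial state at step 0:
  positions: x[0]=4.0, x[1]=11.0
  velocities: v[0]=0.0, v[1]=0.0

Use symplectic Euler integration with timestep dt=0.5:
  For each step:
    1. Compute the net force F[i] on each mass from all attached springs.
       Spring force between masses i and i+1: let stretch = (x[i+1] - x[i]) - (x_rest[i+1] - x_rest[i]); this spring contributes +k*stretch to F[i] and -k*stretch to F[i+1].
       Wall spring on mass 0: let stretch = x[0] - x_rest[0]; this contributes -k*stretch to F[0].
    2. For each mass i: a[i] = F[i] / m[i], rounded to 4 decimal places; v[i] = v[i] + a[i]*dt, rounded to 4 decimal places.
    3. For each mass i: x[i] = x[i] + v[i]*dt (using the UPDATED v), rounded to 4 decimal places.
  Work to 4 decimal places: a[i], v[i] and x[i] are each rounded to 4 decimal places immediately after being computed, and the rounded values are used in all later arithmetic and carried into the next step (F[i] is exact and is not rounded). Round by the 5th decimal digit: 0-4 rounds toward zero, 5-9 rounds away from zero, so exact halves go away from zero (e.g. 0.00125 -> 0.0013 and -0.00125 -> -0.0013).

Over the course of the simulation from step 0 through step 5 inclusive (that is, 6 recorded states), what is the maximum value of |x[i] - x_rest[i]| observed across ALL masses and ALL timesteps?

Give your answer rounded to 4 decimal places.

Answer: 2.7500

Derivation:
Step 0: x=[4.0000 11.0000] v=[0.0000 0.0000]
Step 1: x=[5.5000 10.0000] v=[3.0000 -2.0000]
Step 2: x=[6.5000 10.5000] v=[2.0000 1.0000]
Step 3: x=[6.2500 13.0000] v=[-0.5000 5.0000]
Step 4: x=[6.2500 14.7500] v=[0.0000 3.5000]
Step 5: x=[7.3750 14.0000] v=[2.2500 -1.5000]
Max displacement = 2.7500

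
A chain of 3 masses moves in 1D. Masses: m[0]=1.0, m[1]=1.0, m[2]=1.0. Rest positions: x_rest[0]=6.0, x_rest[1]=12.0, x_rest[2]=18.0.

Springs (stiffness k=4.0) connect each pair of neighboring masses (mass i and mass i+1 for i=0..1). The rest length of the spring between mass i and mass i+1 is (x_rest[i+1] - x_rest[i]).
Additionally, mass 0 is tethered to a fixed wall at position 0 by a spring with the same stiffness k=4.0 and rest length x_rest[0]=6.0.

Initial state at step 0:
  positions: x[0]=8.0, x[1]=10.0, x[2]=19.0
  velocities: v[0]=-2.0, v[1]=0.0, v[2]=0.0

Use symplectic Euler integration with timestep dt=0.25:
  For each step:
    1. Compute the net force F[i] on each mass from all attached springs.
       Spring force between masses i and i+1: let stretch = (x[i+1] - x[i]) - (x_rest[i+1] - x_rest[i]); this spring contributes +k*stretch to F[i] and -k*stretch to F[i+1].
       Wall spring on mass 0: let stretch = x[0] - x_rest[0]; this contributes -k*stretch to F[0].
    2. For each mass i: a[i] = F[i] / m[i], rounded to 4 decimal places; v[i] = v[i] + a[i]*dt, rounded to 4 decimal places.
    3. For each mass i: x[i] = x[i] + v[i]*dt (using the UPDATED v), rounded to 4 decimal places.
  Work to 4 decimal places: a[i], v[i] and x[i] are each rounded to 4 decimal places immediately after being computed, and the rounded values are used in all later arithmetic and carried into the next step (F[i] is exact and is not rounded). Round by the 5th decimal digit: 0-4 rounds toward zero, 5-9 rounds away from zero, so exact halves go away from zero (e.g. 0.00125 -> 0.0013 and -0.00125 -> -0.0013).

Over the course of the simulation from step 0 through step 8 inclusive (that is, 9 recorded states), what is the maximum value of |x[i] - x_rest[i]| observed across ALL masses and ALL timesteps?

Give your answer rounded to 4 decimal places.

Answer: 2.9087

Derivation:
Step 0: x=[8.0000 10.0000 19.0000] v=[-2.0000 0.0000 0.0000]
Step 1: x=[6.0000 11.7500 18.2500] v=[-8.0000 7.0000 -3.0000]
Step 2: x=[3.9375 13.6875 17.3750] v=[-8.2500 7.7500 -3.5000]
Step 3: x=[3.3281 14.1094 17.0781] v=[-2.4375 1.6875 -1.1875]
Step 4: x=[4.5820 12.5781 17.5391] v=[5.0157 -6.1251 1.8438]
Step 5: x=[6.6895 10.2881 18.2598] v=[8.4298 -9.1602 2.8828]
Step 6: x=[8.0242 9.0913 18.4876] v=[5.3389 -4.7871 0.9111]
Step 7: x=[7.6197 9.9768 17.8663] v=[-1.6182 3.5421 -2.4852]
Step 8: x=[5.8995 12.2454 16.7726] v=[-6.8808 9.0745 -4.3747]
Max displacement = 2.9087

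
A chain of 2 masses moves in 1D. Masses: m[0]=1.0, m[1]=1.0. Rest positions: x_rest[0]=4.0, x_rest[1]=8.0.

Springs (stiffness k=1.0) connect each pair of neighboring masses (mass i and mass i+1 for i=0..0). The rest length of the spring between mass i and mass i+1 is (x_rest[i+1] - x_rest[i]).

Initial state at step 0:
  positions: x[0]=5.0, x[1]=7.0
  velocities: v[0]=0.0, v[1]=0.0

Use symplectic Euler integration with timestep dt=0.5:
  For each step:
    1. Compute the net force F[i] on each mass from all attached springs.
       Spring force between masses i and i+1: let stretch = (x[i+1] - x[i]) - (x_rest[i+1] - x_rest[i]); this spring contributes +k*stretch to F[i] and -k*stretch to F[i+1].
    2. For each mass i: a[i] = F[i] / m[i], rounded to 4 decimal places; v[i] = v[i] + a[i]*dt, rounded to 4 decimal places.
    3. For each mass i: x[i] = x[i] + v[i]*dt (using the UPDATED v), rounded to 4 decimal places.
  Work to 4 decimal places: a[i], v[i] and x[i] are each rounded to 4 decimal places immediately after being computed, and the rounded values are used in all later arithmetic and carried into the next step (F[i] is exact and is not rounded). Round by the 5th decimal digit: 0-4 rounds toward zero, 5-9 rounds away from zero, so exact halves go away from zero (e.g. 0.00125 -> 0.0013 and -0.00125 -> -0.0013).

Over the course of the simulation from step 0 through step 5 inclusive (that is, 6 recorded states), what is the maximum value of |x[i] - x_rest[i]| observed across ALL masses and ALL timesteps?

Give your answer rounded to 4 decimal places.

Answer: 1.0625

Derivation:
Step 0: x=[5.0000 7.0000] v=[0.0000 0.0000]
Step 1: x=[4.5000 7.5000] v=[-1.0000 1.0000]
Step 2: x=[3.7500 8.2500] v=[-1.5000 1.5000]
Step 3: x=[3.1250 8.8750] v=[-1.2500 1.2500]
Step 4: x=[2.9375 9.0625] v=[-0.3750 0.3750]
Step 5: x=[3.2813 8.7188] v=[0.6875 -0.6875]
Max displacement = 1.0625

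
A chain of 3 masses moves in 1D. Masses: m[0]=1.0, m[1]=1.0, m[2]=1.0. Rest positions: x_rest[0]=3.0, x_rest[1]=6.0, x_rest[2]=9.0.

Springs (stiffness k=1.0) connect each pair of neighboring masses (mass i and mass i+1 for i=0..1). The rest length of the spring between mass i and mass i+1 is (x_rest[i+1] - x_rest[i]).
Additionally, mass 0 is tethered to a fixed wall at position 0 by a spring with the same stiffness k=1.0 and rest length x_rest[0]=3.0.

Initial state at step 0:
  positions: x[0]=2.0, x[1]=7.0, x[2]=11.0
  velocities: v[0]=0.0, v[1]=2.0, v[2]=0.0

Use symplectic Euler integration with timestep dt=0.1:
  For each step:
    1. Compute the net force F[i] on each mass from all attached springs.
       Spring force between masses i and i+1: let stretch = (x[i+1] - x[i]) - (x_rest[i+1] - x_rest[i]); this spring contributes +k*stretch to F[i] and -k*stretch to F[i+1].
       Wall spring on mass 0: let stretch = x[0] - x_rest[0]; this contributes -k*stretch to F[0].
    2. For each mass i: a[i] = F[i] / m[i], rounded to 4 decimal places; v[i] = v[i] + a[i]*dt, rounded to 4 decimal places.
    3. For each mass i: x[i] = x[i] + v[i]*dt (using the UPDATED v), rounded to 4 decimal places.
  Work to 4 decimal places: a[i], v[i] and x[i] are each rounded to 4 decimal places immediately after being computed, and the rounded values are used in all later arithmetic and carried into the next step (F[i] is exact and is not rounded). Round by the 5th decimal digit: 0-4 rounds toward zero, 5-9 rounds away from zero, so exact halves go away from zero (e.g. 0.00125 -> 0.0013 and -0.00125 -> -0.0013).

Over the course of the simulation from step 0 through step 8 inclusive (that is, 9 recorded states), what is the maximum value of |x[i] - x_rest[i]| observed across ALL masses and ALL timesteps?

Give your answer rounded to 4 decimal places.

Answer: 2.0104

Derivation:
Step 0: x=[2.0000 7.0000 11.0000] v=[0.0000 2.0000 0.0000]
Step 1: x=[2.0300 7.1900 10.9900] v=[0.3000 1.9000 -0.1000]
Step 2: x=[2.0913 7.3664 10.9720] v=[0.6130 1.7640 -0.1800]
Step 3: x=[2.1844 7.5261 10.9479] v=[0.9314 1.5971 -0.2406]
Step 4: x=[2.3091 7.6666 10.9196] v=[1.2471 1.4051 -0.2828]
Step 5: x=[2.4643 7.7861 10.8888] v=[1.5519 1.1947 -0.3081]
Step 6: x=[2.6481 7.8834 10.8570] v=[1.8377 0.9728 -0.3184]
Step 7: x=[2.8577 7.9581 10.8254] v=[2.0964 0.7466 -0.3158]
Step 8: x=[3.0898 8.0104 10.7952] v=[2.3207 0.5233 -0.3025]
Max displacement = 2.0104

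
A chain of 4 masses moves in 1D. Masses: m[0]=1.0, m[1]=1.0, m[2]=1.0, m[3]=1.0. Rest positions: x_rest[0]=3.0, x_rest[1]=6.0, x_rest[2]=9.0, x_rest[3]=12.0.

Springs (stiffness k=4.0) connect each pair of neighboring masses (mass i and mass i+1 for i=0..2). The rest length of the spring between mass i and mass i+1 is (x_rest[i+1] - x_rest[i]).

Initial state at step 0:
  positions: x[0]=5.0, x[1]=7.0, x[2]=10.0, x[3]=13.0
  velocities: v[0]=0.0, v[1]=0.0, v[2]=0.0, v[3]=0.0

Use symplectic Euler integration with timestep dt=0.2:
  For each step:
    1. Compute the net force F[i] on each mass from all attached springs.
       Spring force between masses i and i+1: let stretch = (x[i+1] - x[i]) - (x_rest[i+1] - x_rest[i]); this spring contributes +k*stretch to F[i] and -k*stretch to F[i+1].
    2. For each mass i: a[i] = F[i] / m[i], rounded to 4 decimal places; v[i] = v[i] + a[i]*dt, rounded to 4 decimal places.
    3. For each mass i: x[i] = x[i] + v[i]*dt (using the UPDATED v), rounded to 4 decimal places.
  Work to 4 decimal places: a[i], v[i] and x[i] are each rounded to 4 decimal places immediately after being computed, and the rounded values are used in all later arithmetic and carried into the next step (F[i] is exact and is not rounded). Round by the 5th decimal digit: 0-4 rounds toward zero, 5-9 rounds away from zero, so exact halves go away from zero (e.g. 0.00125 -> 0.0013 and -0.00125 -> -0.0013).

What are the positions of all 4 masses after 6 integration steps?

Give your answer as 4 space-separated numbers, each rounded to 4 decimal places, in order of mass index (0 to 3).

Answer: 3.8703 7.3536 10.5806 13.1954

Derivation:
Step 0: x=[5.0000 7.0000 10.0000 13.0000] v=[0.0000 0.0000 0.0000 0.0000]
Step 1: x=[4.8400 7.1600 10.0000 13.0000] v=[-0.8000 0.8000 0.0000 0.0000]
Step 2: x=[4.5712 7.4032 10.0256 13.0000] v=[-1.3440 1.2160 0.1280 0.0000]
Step 3: x=[4.2755 7.6129 10.1075 13.0041] v=[-1.4784 1.0483 0.4096 0.0205]
Step 4: x=[4.0338 7.6877 10.2537 13.0247] v=[-1.2085 0.3741 0.7312 0.1032]
Step 5: x=[3.8967 7.5885 10.4327 13.0820] v=[-0.6854 -0.4962 0.8952 0.2864]
Step 6: x=[3.8703 7.3536 10.5806 13.1954] v=[-0.1320 -1.1743 0.7393 0.5670]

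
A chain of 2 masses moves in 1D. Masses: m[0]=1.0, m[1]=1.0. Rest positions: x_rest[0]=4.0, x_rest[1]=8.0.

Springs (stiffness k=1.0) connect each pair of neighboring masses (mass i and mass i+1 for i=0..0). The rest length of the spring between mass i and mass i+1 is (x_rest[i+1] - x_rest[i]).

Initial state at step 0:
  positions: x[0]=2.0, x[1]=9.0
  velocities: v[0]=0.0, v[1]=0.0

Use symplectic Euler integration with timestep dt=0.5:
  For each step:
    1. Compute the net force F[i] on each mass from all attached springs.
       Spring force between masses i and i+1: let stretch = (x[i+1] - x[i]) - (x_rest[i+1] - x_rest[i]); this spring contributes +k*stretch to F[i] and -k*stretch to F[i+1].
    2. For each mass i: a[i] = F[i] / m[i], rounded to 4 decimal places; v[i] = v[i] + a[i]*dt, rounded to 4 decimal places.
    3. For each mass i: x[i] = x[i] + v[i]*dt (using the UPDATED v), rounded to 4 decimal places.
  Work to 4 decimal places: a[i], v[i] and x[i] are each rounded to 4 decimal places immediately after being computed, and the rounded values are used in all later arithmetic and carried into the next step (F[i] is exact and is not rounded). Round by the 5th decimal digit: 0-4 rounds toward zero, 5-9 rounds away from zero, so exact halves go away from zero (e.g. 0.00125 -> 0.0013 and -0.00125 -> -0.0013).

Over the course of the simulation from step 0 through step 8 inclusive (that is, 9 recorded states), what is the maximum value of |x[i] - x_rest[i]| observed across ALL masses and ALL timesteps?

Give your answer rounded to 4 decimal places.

Step 0: x=[2.0000 9.0000] v=[0.0000 0.0000]
Step 1: x=[2.7500 8.2500] v=[1.5000 -1.5000]
Step 2: x=[3.8750 7.1250] v=[2.2500 -2.2500]
Step 3: x=[4.8125 6.1875] v=[1.8750 -1.8750]
Step 4: x=[5.0938 5.9063] v=[0.5625 -0.5625]
Step 5: x=[4.5782 6.4220] v=[-1.0313 1.0313]
Step 6: x=[3.5235 7.4767] v=[-2.1094 2.1094]
Step 7: x=[2.4571 8.5431] v=[-2.1328 2.1328]
Step 8: x=[1.9122 9.0880] v=[-1.0898 1.0898]
Max displacement = 2.0937

Answer: 2.0937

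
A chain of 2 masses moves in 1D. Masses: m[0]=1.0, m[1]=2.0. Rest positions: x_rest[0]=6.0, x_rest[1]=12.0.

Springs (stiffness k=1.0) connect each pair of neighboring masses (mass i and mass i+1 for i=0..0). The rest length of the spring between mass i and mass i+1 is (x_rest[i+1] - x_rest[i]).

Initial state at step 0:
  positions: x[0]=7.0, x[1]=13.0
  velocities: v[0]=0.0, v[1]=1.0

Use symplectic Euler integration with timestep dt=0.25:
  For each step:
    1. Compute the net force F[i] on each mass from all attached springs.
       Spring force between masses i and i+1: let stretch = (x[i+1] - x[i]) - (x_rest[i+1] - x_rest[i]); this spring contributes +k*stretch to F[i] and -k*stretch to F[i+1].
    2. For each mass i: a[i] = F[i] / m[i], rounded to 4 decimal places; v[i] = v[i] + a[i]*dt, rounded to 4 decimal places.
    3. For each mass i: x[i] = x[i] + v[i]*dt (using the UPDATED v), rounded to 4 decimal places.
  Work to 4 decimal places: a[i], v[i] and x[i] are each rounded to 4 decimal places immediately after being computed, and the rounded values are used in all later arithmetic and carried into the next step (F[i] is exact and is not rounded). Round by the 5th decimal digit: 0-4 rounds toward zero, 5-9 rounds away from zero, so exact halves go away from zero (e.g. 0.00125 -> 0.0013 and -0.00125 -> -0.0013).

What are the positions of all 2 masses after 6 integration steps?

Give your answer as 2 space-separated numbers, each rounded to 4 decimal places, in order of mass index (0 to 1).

Answer: 7.4698 14.2652

Derivation:
Step 0: x=[7.0000 13.0000] v=[0.0000 1.0000]
Step 1: x=[7.0000 13.2500] v=[0.0000 1.0000]
Step 2: x=[7.0156 13.4922] v=[0.0625 0.9688]
Step 3: x=[7.0610 13.7195] v=[0.1817 0.9092]
Step 4: x=[7.1476 13.9262] v=[0.3463 0.8269]
Step 5: x=[7.2829 14.1086] v=[0.5410 0.7296]
Step 6: x=[7.4698 14.2652] v=[0.7474 0.6264]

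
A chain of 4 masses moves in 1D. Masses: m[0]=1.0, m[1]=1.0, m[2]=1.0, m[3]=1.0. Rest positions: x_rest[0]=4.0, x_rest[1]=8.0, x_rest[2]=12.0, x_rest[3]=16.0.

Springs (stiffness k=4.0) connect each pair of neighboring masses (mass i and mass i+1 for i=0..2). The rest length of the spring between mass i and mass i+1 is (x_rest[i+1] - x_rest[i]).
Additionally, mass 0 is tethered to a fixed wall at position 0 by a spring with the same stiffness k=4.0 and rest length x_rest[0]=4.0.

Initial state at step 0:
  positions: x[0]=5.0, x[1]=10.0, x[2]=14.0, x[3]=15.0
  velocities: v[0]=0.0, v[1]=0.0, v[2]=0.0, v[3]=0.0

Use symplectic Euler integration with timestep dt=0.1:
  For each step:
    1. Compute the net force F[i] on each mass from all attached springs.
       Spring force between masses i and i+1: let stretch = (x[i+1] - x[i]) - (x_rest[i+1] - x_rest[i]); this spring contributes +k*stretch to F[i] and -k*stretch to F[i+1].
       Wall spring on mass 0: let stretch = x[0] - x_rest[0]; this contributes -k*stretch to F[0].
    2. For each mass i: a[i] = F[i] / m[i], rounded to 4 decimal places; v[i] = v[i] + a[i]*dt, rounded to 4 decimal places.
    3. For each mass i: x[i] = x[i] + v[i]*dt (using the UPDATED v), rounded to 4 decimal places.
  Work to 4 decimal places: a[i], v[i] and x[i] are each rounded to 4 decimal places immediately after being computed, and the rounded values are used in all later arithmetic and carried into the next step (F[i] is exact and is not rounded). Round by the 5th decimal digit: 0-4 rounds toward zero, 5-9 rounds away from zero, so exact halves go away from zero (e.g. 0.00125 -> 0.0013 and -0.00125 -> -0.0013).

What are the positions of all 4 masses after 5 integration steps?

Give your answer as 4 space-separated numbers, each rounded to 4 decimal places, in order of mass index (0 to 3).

Answer: 4.9460 9.3593 12.6084 16.4883

Derivation:
Step 0: x=[5.0000 10.0000 14.0000 15.0000] v=[0.0000 0.0000 0.0000 0.0000]
Step 1: x=[5.0000 9.9600 13.8800 15.1200] v=[0.0000 -0.4000 -1.2000 1.2000]
Step 2: x=[4.9984 9.8784 13.6528 15.3504] v=[-0.0160 -0.8160 -2.2720 2.3040]
Step 3: x=[4.9921 9.7526 13.3425 15.6729] v=[-0.0634 -1.2582 -3.1027 3.2250]
Step 4: x=[4.9765 9.5800 12.9819 16.0622] v=[-0.1560 -1.7264 -3.6065 3.8928]
Step 5: x=[4.9460 9.3593 12.6084 16.4883] v=[-0.3052 -2.2070 -3.7351 4.2607]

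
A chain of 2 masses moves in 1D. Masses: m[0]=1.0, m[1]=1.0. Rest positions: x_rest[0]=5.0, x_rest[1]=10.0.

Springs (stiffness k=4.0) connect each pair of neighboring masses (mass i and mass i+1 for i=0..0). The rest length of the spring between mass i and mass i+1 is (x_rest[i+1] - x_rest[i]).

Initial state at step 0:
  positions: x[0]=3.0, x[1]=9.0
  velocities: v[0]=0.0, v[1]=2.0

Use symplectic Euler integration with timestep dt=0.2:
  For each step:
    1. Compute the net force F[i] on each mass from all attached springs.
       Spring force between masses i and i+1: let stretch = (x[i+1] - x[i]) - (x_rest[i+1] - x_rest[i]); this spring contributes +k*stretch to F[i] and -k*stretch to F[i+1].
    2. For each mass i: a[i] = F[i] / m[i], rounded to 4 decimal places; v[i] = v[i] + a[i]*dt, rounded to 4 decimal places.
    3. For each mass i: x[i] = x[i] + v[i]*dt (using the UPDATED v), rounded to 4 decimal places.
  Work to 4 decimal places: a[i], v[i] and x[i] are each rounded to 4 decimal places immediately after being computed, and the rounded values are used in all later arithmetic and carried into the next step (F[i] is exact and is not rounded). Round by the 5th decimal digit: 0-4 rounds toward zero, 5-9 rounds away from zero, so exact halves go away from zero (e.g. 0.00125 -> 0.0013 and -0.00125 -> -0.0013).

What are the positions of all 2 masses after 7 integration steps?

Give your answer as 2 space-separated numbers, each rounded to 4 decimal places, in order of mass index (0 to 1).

Answer: 5.3907 9.4093

Derivation:
Step 0: x=[3.0000 9.0000] v=[0.0000 2.0000]
Step 1: x=[3.1600 9.2400] v=[0.8000 1.2000]
Step 2: x=[3.4928 9.3072] v=[1.6640 0.3360]
Step 3: x=[3.9559 9.2441] v=[2.3155 -0.3155]
Step 4: x=[4.4651 9.1349] v=[2.5461 -0.5461]
Step 5: x=[4.9215 9.0785] v=[2.2819 -0.2819]
Step 6: x=[5.2430 9.1570] v=[1.6075 0.3925]
Step 7: x=[5.3907 9.4093] v=[0.7387 1.2613]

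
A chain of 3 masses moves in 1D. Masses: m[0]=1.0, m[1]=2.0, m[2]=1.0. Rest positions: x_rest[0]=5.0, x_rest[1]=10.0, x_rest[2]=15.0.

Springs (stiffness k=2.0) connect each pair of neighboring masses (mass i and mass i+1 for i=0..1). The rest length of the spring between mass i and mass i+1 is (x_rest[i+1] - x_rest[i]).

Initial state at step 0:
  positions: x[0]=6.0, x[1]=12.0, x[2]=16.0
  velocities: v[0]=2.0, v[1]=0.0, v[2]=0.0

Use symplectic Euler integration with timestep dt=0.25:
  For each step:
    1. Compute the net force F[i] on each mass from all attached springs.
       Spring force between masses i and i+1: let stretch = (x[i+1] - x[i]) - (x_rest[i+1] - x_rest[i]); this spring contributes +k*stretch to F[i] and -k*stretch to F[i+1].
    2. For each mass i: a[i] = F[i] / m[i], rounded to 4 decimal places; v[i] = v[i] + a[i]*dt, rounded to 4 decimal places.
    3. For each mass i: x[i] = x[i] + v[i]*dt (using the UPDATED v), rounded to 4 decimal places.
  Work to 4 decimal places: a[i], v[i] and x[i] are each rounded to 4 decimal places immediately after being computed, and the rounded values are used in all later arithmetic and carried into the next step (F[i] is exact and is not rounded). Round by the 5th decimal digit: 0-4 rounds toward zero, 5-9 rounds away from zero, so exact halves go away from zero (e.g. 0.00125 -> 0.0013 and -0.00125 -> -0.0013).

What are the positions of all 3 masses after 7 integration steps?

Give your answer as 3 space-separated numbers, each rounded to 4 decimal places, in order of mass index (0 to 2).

Step 0: x=[6.0000 12.0000 16.0000] v=[2.0000 0.0000 0.0000]
Step 1: x=[6.6250 11.8750 16.1250] v=[2.5000 -0.5000 0.5000]
Step 2: x=[7.2813 11.6875 16.3438] v=[2.6250 -0.7500 0.8750]
Step 3: x=[7.8633 11.5156 16.6055] v=[2.3281 -0.6875 1.0469]
Step 4: x=[8.2769 11.4336 16.8560] v=[1.6543 -0.3281 1.0020]
Step 5: x=[8.4601 11.4932 17.0537] v=[0.7327 0.2383 0.7908]
Step 6: x=[8.3974 11.7108 17.1814] v=[-0.2508 0.8702 0.5106]
Step 7: x=[8.1239 12.0632 17.2502] v=[-1.0941 1.4095 0.2753]

Answer: 8.1239 12.0632 17.2502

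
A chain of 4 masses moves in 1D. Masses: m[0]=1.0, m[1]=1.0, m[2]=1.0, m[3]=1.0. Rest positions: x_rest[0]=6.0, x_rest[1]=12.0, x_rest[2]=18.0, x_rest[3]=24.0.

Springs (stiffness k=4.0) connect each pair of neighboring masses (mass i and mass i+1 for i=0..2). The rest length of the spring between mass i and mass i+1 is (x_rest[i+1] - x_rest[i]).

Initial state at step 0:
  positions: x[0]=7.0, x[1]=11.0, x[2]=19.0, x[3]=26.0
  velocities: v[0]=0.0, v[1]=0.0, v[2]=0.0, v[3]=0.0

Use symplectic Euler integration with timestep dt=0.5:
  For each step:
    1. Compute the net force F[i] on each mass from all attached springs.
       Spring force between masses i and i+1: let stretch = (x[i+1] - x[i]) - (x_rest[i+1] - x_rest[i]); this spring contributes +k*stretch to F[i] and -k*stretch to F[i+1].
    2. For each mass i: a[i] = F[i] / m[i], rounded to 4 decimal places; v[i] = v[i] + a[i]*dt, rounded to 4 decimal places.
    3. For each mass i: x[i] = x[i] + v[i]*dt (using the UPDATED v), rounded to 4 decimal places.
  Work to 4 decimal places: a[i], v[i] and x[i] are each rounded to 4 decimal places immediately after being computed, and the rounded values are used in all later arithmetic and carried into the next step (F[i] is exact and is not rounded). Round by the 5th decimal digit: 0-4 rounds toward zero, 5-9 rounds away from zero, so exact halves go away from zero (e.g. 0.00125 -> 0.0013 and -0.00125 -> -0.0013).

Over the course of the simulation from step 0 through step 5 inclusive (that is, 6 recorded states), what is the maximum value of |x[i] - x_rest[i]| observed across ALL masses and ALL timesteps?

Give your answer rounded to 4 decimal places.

Answer: 3.0000

Derivation:
Step 0: x=[7.0000 11.0000 19.0000 26.0000] v=[0.0000 0.0000 0.0000 0.0000]
Step 1: x=[5.0000 15.0000 18.0000 25.0000] v=[-4.0000 8.0000 -2.0000 -2.0000]
Step 2: x=[7.0000 12.0000 21.0000 23.0000] v=[4.0000 -6.0000 6.0000 -4.0000]
Step 3: x=[8.0000 13.0000 17.0000 25.0000] v=[2.0000 2.0000 -8.0000 4.0000]
Step 4: x=[8.0000 13.0000 17.0000 25.0000] v=[0.0000 0.0000 0.0000 0.0000]
Step 5: x=[7.0000 12.0000 21.0000 23.0000] v=[-2.0000 -2.0000 8.0000 -4.0000]
Max displacement = 3.0000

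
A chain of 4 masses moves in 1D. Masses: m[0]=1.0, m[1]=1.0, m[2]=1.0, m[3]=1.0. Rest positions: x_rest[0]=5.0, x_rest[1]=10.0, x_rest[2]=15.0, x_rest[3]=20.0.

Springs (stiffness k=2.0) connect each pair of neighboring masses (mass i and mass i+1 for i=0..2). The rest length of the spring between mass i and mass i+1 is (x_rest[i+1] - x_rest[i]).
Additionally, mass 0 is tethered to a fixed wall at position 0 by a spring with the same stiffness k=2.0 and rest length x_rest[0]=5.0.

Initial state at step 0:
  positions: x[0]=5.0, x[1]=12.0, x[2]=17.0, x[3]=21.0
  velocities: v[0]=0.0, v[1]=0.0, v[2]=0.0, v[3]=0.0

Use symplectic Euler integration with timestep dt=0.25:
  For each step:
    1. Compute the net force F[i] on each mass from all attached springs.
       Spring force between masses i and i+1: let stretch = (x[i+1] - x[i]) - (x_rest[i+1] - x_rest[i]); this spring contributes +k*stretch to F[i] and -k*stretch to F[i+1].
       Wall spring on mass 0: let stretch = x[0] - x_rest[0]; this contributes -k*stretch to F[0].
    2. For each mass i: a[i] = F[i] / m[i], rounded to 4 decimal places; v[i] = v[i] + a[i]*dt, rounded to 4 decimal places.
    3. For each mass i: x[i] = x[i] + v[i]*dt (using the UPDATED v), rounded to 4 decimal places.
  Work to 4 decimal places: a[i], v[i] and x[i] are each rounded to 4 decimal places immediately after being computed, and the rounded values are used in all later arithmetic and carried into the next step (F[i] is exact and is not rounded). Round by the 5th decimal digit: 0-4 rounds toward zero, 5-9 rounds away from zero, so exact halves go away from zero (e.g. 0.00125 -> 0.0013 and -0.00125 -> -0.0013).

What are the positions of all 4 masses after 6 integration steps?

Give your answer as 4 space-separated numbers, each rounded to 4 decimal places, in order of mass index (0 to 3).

Step 0: x=[5.0000 12.0000 17.0000 21.0000] v=[0.0000 0.0000 0.0000 0.0000]
Step 1: x=[5.2500 11.7500 16.8750 21.1250] v=[1.0000 -1.0000 -0.5000 0.5000]
Step 2: x=[5.6563 11.3281 16.6406 21.3438] v=[1.6250 -1.6875 -0.9375 0.8750]
Step 3: x=[6.0645 10.8613 16.3301 21.5997] v=[1.6328 -1.8672 -1.2422 1.0234]
Step 4: x=[6.3143 10.4785 15.9947 21.8219] v=[0.9990 -1.5312 -1.3418 0.8886]
Step 5: x=[6.2953 10.2647 15.6981 21.9407] v=[-0.0761 -0.8552 -1.1863 0.4750]
Step 6: x=[5.9855 10.2339 15.5027 21.9041] v=[-1.2391 -0.1232 -0.7817 -0.1463]

Answer: 5.9855 10.2339 15.5027 21.9041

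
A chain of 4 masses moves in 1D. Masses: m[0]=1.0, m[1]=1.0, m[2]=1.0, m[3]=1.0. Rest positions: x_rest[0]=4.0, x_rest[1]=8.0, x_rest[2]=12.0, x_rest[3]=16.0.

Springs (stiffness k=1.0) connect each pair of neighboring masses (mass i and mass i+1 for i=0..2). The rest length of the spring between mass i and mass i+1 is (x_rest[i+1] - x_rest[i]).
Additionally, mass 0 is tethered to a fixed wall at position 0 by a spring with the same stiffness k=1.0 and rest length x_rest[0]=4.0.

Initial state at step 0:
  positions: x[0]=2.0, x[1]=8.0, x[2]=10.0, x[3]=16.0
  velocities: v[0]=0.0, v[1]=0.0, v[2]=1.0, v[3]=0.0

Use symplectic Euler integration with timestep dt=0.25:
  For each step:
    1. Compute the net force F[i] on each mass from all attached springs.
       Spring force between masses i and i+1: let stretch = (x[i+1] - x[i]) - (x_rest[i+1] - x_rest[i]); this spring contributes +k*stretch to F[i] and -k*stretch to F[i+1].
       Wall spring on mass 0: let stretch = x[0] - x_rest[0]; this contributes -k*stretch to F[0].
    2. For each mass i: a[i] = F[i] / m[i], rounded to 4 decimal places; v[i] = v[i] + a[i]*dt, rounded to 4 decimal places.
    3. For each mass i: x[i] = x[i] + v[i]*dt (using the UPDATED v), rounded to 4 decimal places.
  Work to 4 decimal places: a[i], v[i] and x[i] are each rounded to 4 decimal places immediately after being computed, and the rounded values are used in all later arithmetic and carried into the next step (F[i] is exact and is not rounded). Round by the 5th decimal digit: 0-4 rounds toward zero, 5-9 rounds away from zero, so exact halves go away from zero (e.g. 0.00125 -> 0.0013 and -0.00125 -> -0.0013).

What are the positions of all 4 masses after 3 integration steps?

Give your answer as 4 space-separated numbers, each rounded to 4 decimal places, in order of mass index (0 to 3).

Step 0: x=[2.0000 8.0000 10.0000 16.0000] v=[0.0000 0.0000 1.0000 0.0000]
Step 1: x=[2.2500 7.7500 10.5000 15.8750] v=[1.0000 -1.0000 2.0000 -0.5000]
Step 2: x=[2.7031 7.3281 11.1641 15.6641] v=[1.8125 -1.6875 2.6563 -0.8438]
Step 3: x=[3.2764 6.8569 11.8697 15.4219] v=[2.2930 -1.8848 2.8223 -0.9688]

Answer: 3.2764 6.8569 11.8697 15.4219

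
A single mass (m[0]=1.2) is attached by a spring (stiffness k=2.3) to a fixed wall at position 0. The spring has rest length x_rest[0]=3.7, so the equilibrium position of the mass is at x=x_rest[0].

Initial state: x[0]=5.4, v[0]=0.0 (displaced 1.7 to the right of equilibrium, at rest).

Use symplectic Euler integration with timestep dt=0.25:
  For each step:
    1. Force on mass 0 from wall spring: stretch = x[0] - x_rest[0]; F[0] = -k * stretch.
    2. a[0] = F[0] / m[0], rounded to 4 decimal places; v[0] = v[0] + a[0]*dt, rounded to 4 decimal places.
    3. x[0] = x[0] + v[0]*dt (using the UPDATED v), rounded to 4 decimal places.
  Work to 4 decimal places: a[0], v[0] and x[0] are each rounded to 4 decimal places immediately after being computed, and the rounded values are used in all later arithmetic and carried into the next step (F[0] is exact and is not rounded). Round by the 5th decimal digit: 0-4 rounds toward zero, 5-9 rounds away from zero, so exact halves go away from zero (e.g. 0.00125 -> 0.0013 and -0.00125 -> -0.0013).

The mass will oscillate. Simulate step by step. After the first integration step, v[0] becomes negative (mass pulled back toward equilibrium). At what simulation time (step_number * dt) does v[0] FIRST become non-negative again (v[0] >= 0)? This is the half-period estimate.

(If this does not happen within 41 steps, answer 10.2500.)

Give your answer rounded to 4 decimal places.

Step 0: x=[5.4000] v=[0.0000]
Step 1: x=[5.1964] v=[-0.8146]
Step 2: x=[4.8135] v=[-1.5316]
Step 3: x=[4.2972] v=[-2.0652]
Step 4: x=[3.7094] v=[-2.3514]
Step 5: x=[3.1204] v=[-2.3559]
Step 6: x=[2.6009] v=[-2.0782]
Step 7: x=[2.2130] v=[-1.5516]
Step 8: x=[2.0032] v=[-0.8391]
Step 9: x=[1.9967] v=[-0.0261]
Step 10: x=[2.1942] v=[0.7901]
First v>=0 after going negative at step 10, time=2.5000

Answer: 2.5000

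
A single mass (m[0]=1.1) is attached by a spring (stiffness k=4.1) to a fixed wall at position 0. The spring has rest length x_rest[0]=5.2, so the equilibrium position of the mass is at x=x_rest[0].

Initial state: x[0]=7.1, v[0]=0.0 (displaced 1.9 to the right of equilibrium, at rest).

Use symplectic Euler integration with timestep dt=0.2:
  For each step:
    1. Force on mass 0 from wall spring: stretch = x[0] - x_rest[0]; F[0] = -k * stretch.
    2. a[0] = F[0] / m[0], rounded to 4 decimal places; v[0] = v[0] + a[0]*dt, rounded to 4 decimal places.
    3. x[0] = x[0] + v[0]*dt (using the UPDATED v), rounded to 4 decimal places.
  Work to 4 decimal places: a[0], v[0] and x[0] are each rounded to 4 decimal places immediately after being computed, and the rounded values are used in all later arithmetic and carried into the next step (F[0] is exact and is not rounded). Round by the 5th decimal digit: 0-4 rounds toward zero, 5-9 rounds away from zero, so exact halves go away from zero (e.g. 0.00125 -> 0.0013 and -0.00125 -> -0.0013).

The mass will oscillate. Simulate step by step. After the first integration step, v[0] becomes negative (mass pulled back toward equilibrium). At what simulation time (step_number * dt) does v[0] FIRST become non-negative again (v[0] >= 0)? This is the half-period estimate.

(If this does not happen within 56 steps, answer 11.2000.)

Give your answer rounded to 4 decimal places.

Step 0: x=[7.1000] v=[0.0000]
Step 1: x=[6.8167] v=[-1.4164]
Step 2: x=[6.2924] v=[-2.6216]
Step 3: x=[5.6052] v=[-3.4359]
Step 4: x=[4.8576] v=[-3.7380]
Step 5: x=[4.1610] v=[-3.4828]
Step 6: x=[3.6193] v=[-2.7083]
Step 7: x=[3.3133] v=[-1.5300]
Step 8: x=[3.2886] v=[-0.1236]
Step 9: x=[3.5489] v=[1.3013]
First v>=0 after going negative at step 9, time=1.8000

Answer: 1.8000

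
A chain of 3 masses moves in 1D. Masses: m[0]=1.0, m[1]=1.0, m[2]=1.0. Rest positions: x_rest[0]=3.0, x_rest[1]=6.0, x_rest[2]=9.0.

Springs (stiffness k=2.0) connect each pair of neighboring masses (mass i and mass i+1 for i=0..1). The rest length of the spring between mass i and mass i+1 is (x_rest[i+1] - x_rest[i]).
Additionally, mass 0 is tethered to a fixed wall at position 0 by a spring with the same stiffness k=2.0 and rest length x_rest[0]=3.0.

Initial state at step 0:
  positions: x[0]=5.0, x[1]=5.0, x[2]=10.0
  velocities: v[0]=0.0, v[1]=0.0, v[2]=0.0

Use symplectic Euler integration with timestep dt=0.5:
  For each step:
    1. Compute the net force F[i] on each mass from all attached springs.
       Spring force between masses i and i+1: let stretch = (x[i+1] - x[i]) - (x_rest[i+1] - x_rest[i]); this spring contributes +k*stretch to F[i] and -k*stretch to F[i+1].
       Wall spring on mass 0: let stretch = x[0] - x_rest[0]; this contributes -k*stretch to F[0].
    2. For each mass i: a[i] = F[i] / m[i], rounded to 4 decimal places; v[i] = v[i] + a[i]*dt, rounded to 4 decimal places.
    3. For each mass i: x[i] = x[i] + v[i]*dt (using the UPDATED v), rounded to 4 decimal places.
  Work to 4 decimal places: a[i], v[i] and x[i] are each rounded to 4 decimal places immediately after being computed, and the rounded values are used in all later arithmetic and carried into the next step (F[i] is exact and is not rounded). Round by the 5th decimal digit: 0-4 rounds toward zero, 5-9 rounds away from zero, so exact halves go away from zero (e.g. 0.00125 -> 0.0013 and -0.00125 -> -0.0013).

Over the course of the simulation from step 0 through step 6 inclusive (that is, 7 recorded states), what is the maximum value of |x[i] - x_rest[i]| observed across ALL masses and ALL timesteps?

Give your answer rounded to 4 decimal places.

Step 0: x=[5.0000 5.0000 10.0000] v=[0.0000 0.0000 0.0000]
Step 1: x=[2.5000 7.5000 9.0000] v=[-5.0000 5.0000 -2.0000]
Step 2: x=[1.2500 8.2500 8.7500] v=[-2.5000 1.5000 -0.5000]
Step 3: x=[2.8750 5.7500 9.7500] v=[3.2500 -5.0000 2.0000]
Step 4: x=[4.5000 3.8125 10.2500] v=[3.2500 -3.8750 1.0000]
Step 5: x=[3.5313 5.4375 9.0313] v=[-1.9375 3.2500 -2.4375]
Step 6: x=[1.7500 7.9063 7.5157] v=[-3.5626 4.9376 -3.0313]
Max displacement = 2.2500

Answer: 2.2500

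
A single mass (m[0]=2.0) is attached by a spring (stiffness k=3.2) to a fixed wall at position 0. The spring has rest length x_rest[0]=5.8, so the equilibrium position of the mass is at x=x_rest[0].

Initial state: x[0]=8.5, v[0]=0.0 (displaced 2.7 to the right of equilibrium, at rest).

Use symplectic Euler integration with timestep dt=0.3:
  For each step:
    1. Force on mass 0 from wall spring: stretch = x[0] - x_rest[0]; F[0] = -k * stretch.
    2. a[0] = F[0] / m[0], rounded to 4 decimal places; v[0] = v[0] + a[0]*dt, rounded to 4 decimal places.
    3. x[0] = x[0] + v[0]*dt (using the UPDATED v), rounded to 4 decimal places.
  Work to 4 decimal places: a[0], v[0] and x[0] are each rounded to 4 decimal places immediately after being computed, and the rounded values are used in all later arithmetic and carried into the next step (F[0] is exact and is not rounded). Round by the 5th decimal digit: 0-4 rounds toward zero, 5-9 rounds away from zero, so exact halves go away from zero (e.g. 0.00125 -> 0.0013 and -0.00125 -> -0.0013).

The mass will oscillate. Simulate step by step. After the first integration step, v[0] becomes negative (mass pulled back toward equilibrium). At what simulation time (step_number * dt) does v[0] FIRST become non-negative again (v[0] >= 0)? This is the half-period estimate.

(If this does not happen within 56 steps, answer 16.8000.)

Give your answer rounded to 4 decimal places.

Step 0: x=[8.5000] v=[0.0000]
Step 1: x=[8.1112] v=[-1.2960]
Step 2: x=[7.3896] v=[-2.4054]
Step 3: x=[6.4391] v=[-3.1684]
Step 4: x=[5.3965] v=[-3.4752]
Step 5: x=[4.4121] v=[-3.2815]
Step 6: x=[3.6275] v=[-2.6153]
Step 7: x=[3.1558] v=[-1.5725]
Step 8: x=[3.0648] v=[-0.3033]
Step 9: x=[3.3677] v=[1.0096]
First v>=0 after going negative at step 9, time=2.7000

Answer: 2.7000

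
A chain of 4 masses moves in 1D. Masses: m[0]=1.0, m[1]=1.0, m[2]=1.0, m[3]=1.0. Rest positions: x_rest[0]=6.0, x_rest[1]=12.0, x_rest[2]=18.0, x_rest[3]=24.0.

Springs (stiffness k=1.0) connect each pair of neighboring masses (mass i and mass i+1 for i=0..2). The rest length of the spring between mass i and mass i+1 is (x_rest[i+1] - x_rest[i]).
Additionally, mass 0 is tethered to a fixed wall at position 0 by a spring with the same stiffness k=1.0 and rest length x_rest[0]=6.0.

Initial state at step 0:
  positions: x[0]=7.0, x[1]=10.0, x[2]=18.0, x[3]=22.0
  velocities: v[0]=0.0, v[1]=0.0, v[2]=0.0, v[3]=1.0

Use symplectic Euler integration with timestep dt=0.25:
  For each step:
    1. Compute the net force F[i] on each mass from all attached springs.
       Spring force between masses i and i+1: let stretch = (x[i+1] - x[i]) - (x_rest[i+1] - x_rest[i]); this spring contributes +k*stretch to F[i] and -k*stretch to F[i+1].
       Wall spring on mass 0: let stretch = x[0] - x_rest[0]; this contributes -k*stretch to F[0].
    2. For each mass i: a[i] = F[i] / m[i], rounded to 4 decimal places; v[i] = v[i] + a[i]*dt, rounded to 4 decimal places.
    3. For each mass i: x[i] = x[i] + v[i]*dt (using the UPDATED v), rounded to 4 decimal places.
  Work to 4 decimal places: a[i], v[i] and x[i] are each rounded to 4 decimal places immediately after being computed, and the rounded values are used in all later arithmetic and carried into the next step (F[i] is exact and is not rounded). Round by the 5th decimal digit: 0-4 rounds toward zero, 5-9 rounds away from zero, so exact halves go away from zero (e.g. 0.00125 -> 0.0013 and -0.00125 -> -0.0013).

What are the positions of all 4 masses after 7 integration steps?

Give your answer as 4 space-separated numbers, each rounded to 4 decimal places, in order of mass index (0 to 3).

Step 0: x=[7.0000 10.0000 18.0000 22.0000] v=[0.0000 0.0000 0.0000 1.0000]
Step 1: x=[6.7500 10.3125 17.7500 22.3750] v=[-1.0000 1.2500 -1.0000 1.5000]
Step 2: x=[6.3008 10.8672 17.3242 22.8360] v=[-1.7969 2.2188 -1.7031 1.8438]
Step 3: x=[5.7432 11.5401 16.8394 23.3275] v=[-2.2305 2.6915 -1.9394 1.9659]
Step 4: x=[5.1889 12.1819 16.4289 23.7885] v=[-2.2171 2.5671 -1.6422 1.8439]
Step 5: x=[4.7474 12.6521 16.2129 24.1645] v=[-1.7661 1.8806 -0.8641 1.5040]
Step 6: x=[4.5032 12.8508 16.2713 24.4185] v=[-0.9768 0.7946 0.2336 1.0161]
Step 7: x=[4.4993 12.7415 16.6251 24.5383] v=[-0.0157 -0.4372 1.4153 0.4793]

Answer: 4.4993 12.7415 16.6251 24.5383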